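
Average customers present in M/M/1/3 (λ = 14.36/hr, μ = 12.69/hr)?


ρ = 14.36/12.69 = 1.1316
L = ρ[1 − (K+1)ρ^K + Kρ^(K+1)] / [(1−ρ)(1−ρ^(K+1))]
Numerator: 1.1316·(1 − 4·1.449034 + 3·1.639726) = 0.139236
Denominator: (-0.1316)·(-0.639726) = 0.084188
L = 0.139236/0.084188 = 1.6539

Final: 1.6539


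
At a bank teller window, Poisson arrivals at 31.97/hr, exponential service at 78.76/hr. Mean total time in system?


W = 1/(μ−λ) = 1/(78.76 − 31.97) = 1/46.79 = 0.02137 hr

Final: 0.02137 hr


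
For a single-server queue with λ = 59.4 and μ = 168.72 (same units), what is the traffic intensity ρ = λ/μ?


ρ = λ/μ = 59.4/168.72 = 0.3521

Final: 0.3521


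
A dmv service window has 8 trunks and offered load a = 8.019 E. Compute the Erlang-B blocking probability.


B(c,a) = (a^c/c!) / Σ_{k=0}^{c} a^k/k!
a^8/8! = 424.073549
Σ terms (k=0..8): 1.00000 + 8.01900 + 32.15218 + 85.94278 + 172.29379 + 276.32477 + 369.30806 + 423.06876 + 424.07355 = 1792.182884
B = 424.073549/1792.182884 = 0.236624

Final: 0.236624


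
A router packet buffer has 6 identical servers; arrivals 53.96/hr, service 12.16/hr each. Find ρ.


ρ = λ/(cμ) = 53.96/(6·12.16) = 53.96/72.96 = 0.7396

Final: 0.7396


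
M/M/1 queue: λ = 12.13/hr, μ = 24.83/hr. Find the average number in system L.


ρ = λ/μ = 12.13/24.83 = 0.4885
L = ρ/(1−ρ) = 0.4885/(1 − 0.4885) = 0.4885/0.5115 = 0.9551

Final: 0.9551


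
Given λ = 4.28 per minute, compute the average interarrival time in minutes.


Mean interarrival time = 1/λ = 1/4.28 minute = 0.23364 minute
In minutes: 0.23364 × 1 = 0.2336 min

Final: 0.2336 min


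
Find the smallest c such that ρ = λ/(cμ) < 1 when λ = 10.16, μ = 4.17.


Stability requires cμ > λ ⇔ c > λ/μ.
λ/μ = 10.16/4.17 = 2.4365
Minimum integer c = ⌊2.4365⌋ + 1 = 3
Check: 3·4.17 = 12.51 > 10.16, while 2·4.17 = 8.34 ≤ 10.16

Final: 3 servers


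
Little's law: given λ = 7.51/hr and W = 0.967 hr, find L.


L = λW = 7.51·0.967 = 7.2622

Final: 7.2622


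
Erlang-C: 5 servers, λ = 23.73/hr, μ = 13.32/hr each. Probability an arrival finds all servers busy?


a = λ/μ = 1.7815; ρ = a/5 = 0.3563
P₀ = 0.167704 (from M/M/c formula)
C(c,a) = [a^c/(c!(1−ρ))]·P₀ = [17.94600/(120·0.6437)]·0.167704
= 0.23233·0.167704 = 0.038963

Final: 0.038963


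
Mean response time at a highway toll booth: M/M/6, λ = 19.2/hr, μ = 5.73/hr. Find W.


a = 3.3508; ρ = 0.5585; P₀ = 0.033944
Lq = P₀·a^c·ρ/(c!(1−ρ)²) = 0.19115
Wq = Lq/λ = 0.19115/19.2 = 0.009956 hr
W = Wq + 1/μ = 0.009956 + 0.17452 = 0.18448 hr

Final: 0.18448 hr


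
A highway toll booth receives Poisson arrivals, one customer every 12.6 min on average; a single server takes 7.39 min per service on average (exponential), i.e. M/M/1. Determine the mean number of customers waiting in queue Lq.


λ = 60/12.6 = 4.7619 /hr
μ = 60/7.39 = 8.1191 /hr
ρ = λ/μ = 4.7619/8.1191 = 0.5865
Lq = ρ²/(1−ρ) = 0.3440/0.4135 = 0.8319

Final: 0.8319


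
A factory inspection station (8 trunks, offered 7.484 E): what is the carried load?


B(8,7.484) = 0.206545 (Erlang-B)
Carried load = a(1 − B) = 7.484·(1 − 0.206545) = 7.484·0.793455 = 5.9382 E

Final: 5.9382 Erlangs


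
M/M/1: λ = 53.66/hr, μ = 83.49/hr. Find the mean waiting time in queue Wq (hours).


ρ = 53.66/83.49 = 0.6427
Wq = ρ/(μ−λ) = 0.6427/(83.49 − 53.66) = 0.6427/29.83 = 0.02155 hr

Final: 0.02155 hr


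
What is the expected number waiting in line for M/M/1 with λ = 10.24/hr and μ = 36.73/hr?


ρ = 10.24/36.73 = 0.2788
Lq = ρ²/(1−ρ) = 0.07772/0.7212 = 0.1078

Final: 0.1078


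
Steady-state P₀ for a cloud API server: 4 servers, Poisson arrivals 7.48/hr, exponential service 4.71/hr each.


a = λ/μ = 7.48/4.71 = 1.5881; ρ = a/c = 0.3970
Σ_{k=0}^{3} a^k/k! (terms k=0..3) = 1.00000 + 1.58811 + 1.26105 + 0.66756 = 4.51672
Tail: a^4/(4!(1−ρ)) = 6.36096/(24·0.6030) = 0.43956
P₀ = 1/(4.51672 + 0.43956) = 1/4.95627 = 0.201764

Final: 0.201764


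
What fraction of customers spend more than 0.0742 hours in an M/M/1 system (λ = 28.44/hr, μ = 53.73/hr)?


W ~ Exponential(μ−λ) for M/M/1.
μ − λ = 53.73 − 28.44 = 25.2900
P(W > t) = e^{−(μ−λ)t} = e^{−1.8765} = 0.153122

Final: 0.153122


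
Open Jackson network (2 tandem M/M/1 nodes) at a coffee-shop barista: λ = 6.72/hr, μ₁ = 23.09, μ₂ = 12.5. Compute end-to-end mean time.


Each node sees arrival rate λ = 6.72/hr (tandem ⇒ throughput preserved).
W₁ = 1/(μ₁−λ) = 1/(23.09−6.72) = 0.06109 hr
W₂ = 1/(μ₂−λ) = 1/(12.5−6.72) = 0.17301 hr
W_total = W₁ + W₂ = 0.06109 + 0.17301 = 0.23410 hr

Final: 0.23410 hr


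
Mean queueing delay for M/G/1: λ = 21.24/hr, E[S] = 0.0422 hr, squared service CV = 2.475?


ρ = λ·E[S] = 21.24·0.0422 = 0.8963
E[S²] = E[S]²(1+C_s²) = 0.0422²·(1+2.475) = 0.006188
Wq = λ·E[S²]/(2(1−ρ)) = 21.24·0.006188/(2·0.1037) = 0.63393 hr

Final: 0.63393 hr


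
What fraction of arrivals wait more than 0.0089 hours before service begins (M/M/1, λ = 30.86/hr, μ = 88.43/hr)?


ρ = 30.86/88.43 = 0.3490
P(Wq > t) = ρ·e^{−(μ−λ)t} = 0.3490·e^{−0.5124}
= 0.3490·0.599072 = 0.209062

Final: 0.209062


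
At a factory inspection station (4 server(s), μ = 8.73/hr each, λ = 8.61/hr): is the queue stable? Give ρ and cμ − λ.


Total capacity cμ = 4·8.73 = 34.92/hr
ρ = λ/(cμ) = 8.61/34.92 = 0.2466
Stable ⇔ ρ < 1: YES
Spare capacity = cμ − λ = 34.92 − 8.61 = 26.31/hr

Final: ρ = 0.2466; stable; margin = 26.31/hr


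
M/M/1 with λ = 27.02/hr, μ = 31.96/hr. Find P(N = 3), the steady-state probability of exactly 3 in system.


ρ = 27.02/31.96 = 0.8454
P_n = (1−ρ)·ρ^n = (1 − 0.8454)·0.8454^3 = 0.1546·0.604277 = 0.093402

Final: 0.093402


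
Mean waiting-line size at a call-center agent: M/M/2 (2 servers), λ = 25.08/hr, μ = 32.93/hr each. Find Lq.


a = λ/μ = 0.7616; ρ = a/2 = 0.3808
P₀ = 0.448428
Lq = P₀·a^c·ρ / (c!·(1−ρ)²) = 0.448428·0.58006·0.3808/(2·0.38340)
= 0.12918

Final: 0.12918


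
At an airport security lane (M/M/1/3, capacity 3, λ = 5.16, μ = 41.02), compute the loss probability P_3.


ρ = λ/μ = 5.16/41.02 = 0.1258
P_K = (1−ρ)ρ^K/(1−ρ^(K+1)) = (0.8742·0.001990)/(1 − 0.0002504)
= 0.001740/0.999750 = 0.001741

Final: 0.001741


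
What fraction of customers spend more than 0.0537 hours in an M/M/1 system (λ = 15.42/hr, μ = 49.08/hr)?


W ~ Exponential(μ−λ) for M/M/1.
μ − λ = 49.08 − 15.42 = 33.6600
P(W > t) = e^{−(μ−λ)t} = e^{−1.8075} = 0.164057

Final: 0.164057


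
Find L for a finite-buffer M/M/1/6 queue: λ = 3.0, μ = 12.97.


ρ = 3.0/12.97 = 0.2313
L = ρ[1 − (K+1)ρ^K + Kρ^(K+1)] / [(1−ρ)(1−ρ^(K+1))]
Numerator: 0.2313·(1 − 7·0.0001531 + 6·0.00003542) = 0.231104
Denominator: (0.7687)·(0.999965) = 0.768670
L = 0.231104/0.768670 = 0.3007

Final: 0.3007


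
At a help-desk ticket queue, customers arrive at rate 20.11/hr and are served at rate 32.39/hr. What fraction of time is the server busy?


ρ = λ/μ = 20.11/32.39 = 0.6209

Final: 0.6209


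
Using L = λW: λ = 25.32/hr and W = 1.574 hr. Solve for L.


L = λW = 25.32·1.574 = 39.8537

Final: 39.8537


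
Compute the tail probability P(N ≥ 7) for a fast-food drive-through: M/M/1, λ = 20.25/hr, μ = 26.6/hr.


ρ = 20.25/26.6 = 0.7613
P(N ≥ n) = ρ^n = 0.7613^7 = 0.148185

Final: 0.148185


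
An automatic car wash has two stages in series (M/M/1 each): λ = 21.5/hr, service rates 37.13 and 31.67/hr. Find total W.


Each node sees arrival rate λ = 21.5/hr (tandem ⇒ throughput preserved).
W₁ = 1/(μ₁−λ) = 1/(37.13−21.5) = 0.06398 hr
W₂ = 1/(μ₂−λ) = 1/(31.67−21.5) = 0.09833 hr
W_total = W₁ + W₂ = 0.06398 + 0.09833 = 0.16231 hr

Final: 0.16231 hr


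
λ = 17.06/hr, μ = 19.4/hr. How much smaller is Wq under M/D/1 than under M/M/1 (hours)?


ρ = 17.06/19.4 = 0.8794
Wq(M/M/1) = ρ/(μ−λ) = 0.8794/2.34 = 0.37580 hr
Wq(M/D/1) = ρ/(2(μ−λ)) = 0.18790 hr
Savings = 0.37580 − 0.18790 = 0.18790 hr

Final: 0.18790 hr


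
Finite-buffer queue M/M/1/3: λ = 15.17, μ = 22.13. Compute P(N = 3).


ρ = λ/μ = 15.17/22.13 = 0.6855
P_K = (1−ρ)ρ^K/(1−ρ^(K+1)) = (0.3145·0.322116)/(1 − 0.220809)
= 0.101307/0.779191 = 0.130016

Final: 0.130016


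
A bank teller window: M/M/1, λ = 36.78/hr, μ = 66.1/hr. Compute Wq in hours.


ρ = 36.78/66.1 = 0.5564
Wq = ρ/(μ−λ) = 0.5564/(66.1 − 36.78) = 0.5564/29.32 = 0.01898 hr

Final: 0.01898 hr


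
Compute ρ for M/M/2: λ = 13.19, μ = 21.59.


ρ = λ/(cμ) = 13.19/(2·21.59) = 13.19/43.18 = 0.3055

Final: 0.3055


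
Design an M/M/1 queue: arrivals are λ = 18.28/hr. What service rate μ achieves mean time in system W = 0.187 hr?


W = 1/(μ−λ) ⇒ μ − λ = 1/W = 1/0.187 = 5.3476
μ = λ + 1/W = 18.28 + 5.3476 = 23.6276 per hr

Final: 23.6276 /hr


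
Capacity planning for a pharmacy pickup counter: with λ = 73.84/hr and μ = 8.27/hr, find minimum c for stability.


Stability requires cμ > λ ⇔ c > λ/μ.
λ/μ = 73.84/8.27 = 8.9287
Minimum integer c = ⌊8.9287⌋ + 1 = 9
Check: 9·8.27 = 74.43 > 73.84, while 8·8.27 = 66.16 ≤ 73.84

Final: 9 servers


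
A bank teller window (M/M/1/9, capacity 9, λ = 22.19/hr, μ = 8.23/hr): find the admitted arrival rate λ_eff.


ρ = 2.6962; P_K = (1−ρ)ρ^9/(1−ρ^10) = 0.629143
λ_eff = λ(1 − P_K) = 22.19·(1 − 0.629143) = 22.19·0.370857 = 8.2293 /hr

Final: 8.2293 /hr


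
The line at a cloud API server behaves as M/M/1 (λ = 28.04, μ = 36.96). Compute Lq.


ρ = 28.04/36.96 = 0.7587
Lq = ρ²/(1−ρ) = 0.5756/0.2413 = 2.3848

Final: 2.3848


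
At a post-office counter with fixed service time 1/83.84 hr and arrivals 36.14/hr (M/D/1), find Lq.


ρ = 36.14/83.84 = 0.4311
M/D/1: Lq = ρ²/(2(1−ρ)) = 0.1858/(2·0.5689) = 0.16330

Final: 0.16330


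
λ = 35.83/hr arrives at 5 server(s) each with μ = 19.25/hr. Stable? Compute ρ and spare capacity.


Total capacity cμ = 5·19.25 = 96.25/hr
ρ = λ/(cμ) = 35.83/96.25 = 0.3723
Stable ⇔ ρ < 1: YES
Spare capacity = cμ − λ = 96.25 − 35.83 = 60.42/hr

Final: ρ = 0.3723; stable; margin = 60.42/hr


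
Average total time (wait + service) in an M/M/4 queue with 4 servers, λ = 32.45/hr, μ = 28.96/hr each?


a = 1.1205; ρ = 0.2801; P₀ = 0.325309
Lq = P₀·a^c·ρ/(c!(1−ρ)²) = 0.01155
Wq = Lq/λ = 0.01155/32.45 = 0.0003559 hr
W = Wq + 1/μ = 0.0003559 + 0.03453 = 0.03489 hr

Final: 0.03489 hr


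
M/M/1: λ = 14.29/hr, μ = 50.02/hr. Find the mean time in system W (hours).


W = 1/(μ−λ) = 1/(50.02 − 14.29) = 1/35.73 = 0.02799 hr

Final: 0.02799 hr


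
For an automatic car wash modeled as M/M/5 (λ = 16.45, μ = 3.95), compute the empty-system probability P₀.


a = λ/μ = 16.45/3.95 = 4.1646; ρ = a/c = 0.8329
Σ_{k=0}^{4} a^k/k! (terms k=0..4) = 1.00000 + 4.16456 + 8.67177 + 12.03802 + 12.53326 = 38.40761
Tail: a^5/(5!(1−ρ)) = 1252.69122/(120·0.1671) = 62.47639
P₀ = 1/(38.40761 + 62.47639) = 1/100.88400 = 0.009912

Final: 0.009912


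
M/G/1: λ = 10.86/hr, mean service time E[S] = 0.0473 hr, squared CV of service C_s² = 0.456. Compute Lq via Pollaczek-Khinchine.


ρ = λ·E[S] = 10.86·0.0473 = 0.5137
Lq = ρ²(1+C_s²)/(2(1−ρ)) = 0.2639·(1+0.456)/(2·0.4863)
= 0.2639·1.4560/0.9726 = 0.39499

Final: 0.39499


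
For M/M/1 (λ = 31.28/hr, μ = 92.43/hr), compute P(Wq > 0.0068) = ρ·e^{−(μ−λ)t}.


ρ = 31.28/92.43 = 0.3384
P(Wq > t) = ρ·e^{−(μ−λ)t} = 0.3384·e^{−0.4158}
= 0.3384·0.659799 = 0.223288

Final: 0.223288


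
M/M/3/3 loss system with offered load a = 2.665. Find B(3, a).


B(c,a) = (a^c/c!) / Σ_{k=0}^{c} a^k/k!
a^3/3! = 3.154572
Σ terms (k=0..3): 1.00000 + 2.66500 + 3.55111 + 3.15457 = 10.370684
B = 3.154572/10.370684 = 0.304182

Final: 0.304182


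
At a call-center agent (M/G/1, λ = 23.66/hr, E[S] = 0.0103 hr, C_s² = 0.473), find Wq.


ρ = λ·E[S] = 23.66·0.0103 = 0.2437
E[S²] = E[S]²(1+C_s²) = 0.0103²·(1+0.473) = 0.0001563
Wq = λ·E[S²]/(2(1−ρ)) = 23.66·0.0001563/(2·0.7563) = 0.002444 hr

Final: 0.002444 hr


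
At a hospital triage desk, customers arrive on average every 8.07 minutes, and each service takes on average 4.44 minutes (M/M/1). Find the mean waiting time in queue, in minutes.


λ = 60/8.07 = 7.4349 /hr
μ = 60/4.44 = 13.5135 /hr
ρ = λ/μ = 7.4349/13.5135 = 0.5502
Wq = ρ/(μ−λ) = 0.5502/(13.5135−7.4349) = 0.09051 hr
In minutes: 0.09051·60 = 5.431 min

Final: 5.431 min


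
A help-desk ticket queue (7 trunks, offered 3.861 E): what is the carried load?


B(7,3.861) = 0.055831 (Erlang-B)
Carried load = a(1 − B) = 3.861·(1 − 0.055831) = 3.861·0.944169 = 3.6454 E

Final: 3.6454 Erlangs


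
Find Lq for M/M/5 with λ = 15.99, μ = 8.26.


a = λ/μ = 1.9358; ρ = a/5 = 0.3872
P₀ = 0.143401
Lq = P₀·a^c·ρ / (c!·(1−ρ)²) = 0.143401·27.18580·0.3872/(120·0.37556)
= 0.03349

Final: 0.03349


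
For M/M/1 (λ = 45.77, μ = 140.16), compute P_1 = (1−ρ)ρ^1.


ρ = 45.77/140.16 = 0.3266
P_n = (1−ρ)·ρ^n = (1 − 0.3266)·0.3266^1 = 0.6734·0.326555 = 0.219917

Final: 0.219917


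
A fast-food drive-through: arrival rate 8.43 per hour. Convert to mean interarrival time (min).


Mean interarrival time = 1/λ = 1/8.43 hour = 0.11862 hour
In minutes: 0.11862 × 60 = 7.1174 min

Final: 7.1174 min


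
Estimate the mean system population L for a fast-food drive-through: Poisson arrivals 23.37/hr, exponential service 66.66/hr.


ρ = λ/μ = 23.37/66.66 = 0.3506
L = ρ/(1−ρ) = 0.3506/(1 − 0.3506) = 0.3506/0.6494 = 0.5398

Final: 0.5398


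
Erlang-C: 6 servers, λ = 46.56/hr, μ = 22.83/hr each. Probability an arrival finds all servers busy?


a = λ/μ = 2.0394; ρ = a/6 = 0.3399
P₀ = 0.129887 (from M/M/c formula)
C(c,a) = [a^c/(c!(1−ρ))]·P₀ = [71.95192/(720·0.6601)]·0.129887
= 0.15139·0.129887 = 0.019664

Final: 0.019664


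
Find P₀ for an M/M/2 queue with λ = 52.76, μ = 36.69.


a = λ/μ = 52.76/36.69 = 1.4380; ρ = a/c = 0.7190
Σ_{k=0}^{1} a^k/k! (terms k=0..1) = 1.00000 + 1.43799 = 2.43799
Tail: a^2/(2!(1−ρ)) = 2.06783/(2·0.2810) = 3.67937
P₀ = 1/(2.43799 + 3.67937) = 1/6.11736 = 0.163469

Final: 0.163469


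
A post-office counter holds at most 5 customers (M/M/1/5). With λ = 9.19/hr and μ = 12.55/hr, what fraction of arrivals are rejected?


ρ = λ/μ = 9.19/12.55 = 0.7323
P_K = (1−ρ)ρ^K/(1−ρ^(K+1)) = (0.2677·0.210552)/(1 − 0.154181)
= 0.056371/0.845819 = 0.066646

Final: 0.066646


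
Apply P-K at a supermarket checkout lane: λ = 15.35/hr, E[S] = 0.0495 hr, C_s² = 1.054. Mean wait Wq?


ρ = λ·E[S] = 15.35·0.0495 = 0.7598
E[S²] = E[S]²(1+C_s²) = 0.0495²·(1+1.054) = 0.005033
Wq = λ·E[S²]/(2(1−ρ)) = 15.35·0.005033/(2·0.2402) = 0.16083 hr

Final: 0.16083 hr


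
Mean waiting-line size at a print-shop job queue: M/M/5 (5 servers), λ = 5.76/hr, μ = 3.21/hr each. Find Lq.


a = λ/μ = 1.7944; ρ = a/5 = 0.3589
P₀ = 0.165534
Lq = P₀·a^c·ρ / (c!·(1−ρ)²) = 0.165534·18.60318·0.3589/(120·0.41104)
= 0.02241

Final: 0.02241


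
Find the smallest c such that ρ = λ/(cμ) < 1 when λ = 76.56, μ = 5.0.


Stability requires cμ > λ ⇔ c > λ/μ.
λ/μ = 76.56/5.0 = 15.3120
Minimum integer c = ⌊15.3120⌋ + 1 = 16
Check: 16·5.0 = 80.00 > 76.56, while 15·5.0 = 75.00 ≤ 76.56

Final: 16 servers


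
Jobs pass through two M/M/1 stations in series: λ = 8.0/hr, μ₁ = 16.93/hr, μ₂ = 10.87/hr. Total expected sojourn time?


Each node sees arrival rate λ = 8.0/hr (tandem ⇒ throughput preserved).
W₁ = 1/(μ₁−λ) = 1/(16.93−8.0) = 0.11198 hr
W₂ = 1/(μ₂−λ) = 1/(10.87−8.0) = 0.34843 hr
W_total = W₁ + W₂ = 0.11198 + 0.34843 = 0.46041 hr

Final: 0.46041 hr


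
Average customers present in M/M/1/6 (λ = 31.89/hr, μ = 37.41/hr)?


ρ = 31.89/37.41 = 0.8524
L = ρ[1 − (K+1)ρ^K + Kρ^(K+1)] / [(1−ρ)(1−ρ^(K+1))]
Numerator: 0.8524·(1 − 7·0.383708 + 6·0.327090) = 0.235774
Denominator: (0.1476)·(0.672910) = 0.099291
L = 0.235774/0.099291 = 2.3746

Final: 2.3746


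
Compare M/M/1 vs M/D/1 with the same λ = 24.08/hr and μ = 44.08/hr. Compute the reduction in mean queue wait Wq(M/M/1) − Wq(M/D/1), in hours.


ρ = 24.08/44.08 = 0.5463
Wq(M/M/1) = ρ/(μ−λ) = 0.5463/20.00 = 0.02731 hr
Wq(M/D/1) = ρ/(2(μ−λ)) = 0.01366 hr
Savings = 0.02731 − 0.01366 = 0.01366 hr

Final: 0.01366 hr


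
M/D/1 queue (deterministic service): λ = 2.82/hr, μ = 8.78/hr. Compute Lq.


ρ = 2.82/8.78 = 0.3212
M/D/1: Lq = ρ²/(2(1−ρ)) = 0.1032/(2·0.6788) = 0.07598

Final: 0.07598


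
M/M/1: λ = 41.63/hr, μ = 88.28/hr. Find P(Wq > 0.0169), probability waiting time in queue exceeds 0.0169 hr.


ρ = 41.63/88.28 = 0.4716
P(Wq > t) = ρ·e^{−(μ−λ)t} = 0.4716·e^{−0.7884}
= 0.4716·0.454578 = 0.214364

Final: 0.214364


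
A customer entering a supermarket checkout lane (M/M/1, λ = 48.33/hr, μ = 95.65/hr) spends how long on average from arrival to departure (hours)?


W = 1/(μ−λ) = 1/(95.65 − 48.33) = 1/47.32 = 0.02113 hr

Final: 0.02113 hr


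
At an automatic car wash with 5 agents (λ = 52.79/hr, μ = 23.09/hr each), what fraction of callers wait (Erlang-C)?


a = λ/μ = 2.2863; ρ = a/5 = 0.4573
P₀ = 0.100110 (from M/M/c formula)
C(c,a) = [a^c/(c!(1−ρ))]·P₀ = [62.46527/(120·0.5427)]·0.100110
= 0.95909·0.100110 = 0.096015

Final: 0.096015


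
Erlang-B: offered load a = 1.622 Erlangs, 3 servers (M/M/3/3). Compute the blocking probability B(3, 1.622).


B(c,a) = (a^c/c!) / Σ_{k=0}^{c} a^k/k!
a^3/3! = 0.711216
Σ terms (k=0..3): 1.00000 + 1.62200 + 1.31544 + 0.71122 = 4.648658
B = 0.711216/4.648658 = 0.152994

Final: 0.152994


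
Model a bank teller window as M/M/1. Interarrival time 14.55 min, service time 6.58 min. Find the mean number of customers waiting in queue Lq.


λ = 60/14.55 = 4.1237 /hr
μ = 60/6.58 = 9.1185 /hr
ρ = λ/μ = 4.1237/9.1185 = 0.4522
Lq = ρ²/(1−ρ) = 0.2045/0.5478 = 0.3734

Final: 0.3734


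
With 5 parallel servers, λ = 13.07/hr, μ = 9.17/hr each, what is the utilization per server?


ρ = λ/(cμ) = 13.07/(5·9.17) = 13.07/45.85 = 0.2851

Final: 0.2851


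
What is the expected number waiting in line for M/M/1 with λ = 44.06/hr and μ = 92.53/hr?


ρ = 44.06/92.53 = 0.4762
Lq = ρ²/(1−ρ) = 0.2267/0.5238 = 0.4328

Final: 0.4328


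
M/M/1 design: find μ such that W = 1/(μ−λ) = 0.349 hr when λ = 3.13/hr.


W = 1/(μ−λ) ⇒ μ − λ = 1/W = 1/0.349 = 2.8653
μ = λ + 1/W = 3.13 + 2.8653 = 5.9953 per hr

Final: 5.9953 /hr


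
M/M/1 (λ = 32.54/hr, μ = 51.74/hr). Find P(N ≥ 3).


ρ = 32.54/51.74 = 0.6289
P(N ≥ n) = ρ^n = 0.6289^3 = 0.248756

Final: 0.248756


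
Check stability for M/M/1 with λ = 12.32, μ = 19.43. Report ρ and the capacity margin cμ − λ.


Total capacity cμ = 1·19.43 = 19.43/hr
ρ = λ/(cμ) = 12.32/19.43 = 0.6341
Stable ⇔ ρ < 1: YES
Spare capacity = cμ − λ = 19.43 − 12.32 = 7.11/hr

Final: ρ = 0.6341; stable; margin = 7.11/hr


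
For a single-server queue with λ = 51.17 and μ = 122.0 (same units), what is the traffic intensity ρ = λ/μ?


ρ = λ/μ = 51.17/122.0 = 0.4194

Final: 0.4194


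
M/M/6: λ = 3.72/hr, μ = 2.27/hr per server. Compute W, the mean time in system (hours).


a = 1.6388; ρ = 0.2731; P₀ = 0.194135
Lq = P₀·a^c·ρ/(c!(1−ρ)²) = 0.002700
Wq = Lq/λ = 0.002700/3.72 = 0.0007257 hr
W = Wq + 1/μ = 0.0007257 + 0.44053 = 0.44125 hr

Final: 0.44125 hr


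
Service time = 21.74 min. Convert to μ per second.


μ = 1/(service time) in consistent units.
1 second = 0.0166667 min, so μ = 0.0166667/21.74 = 0.0007666 per second

Final: 0.0007666 /sec


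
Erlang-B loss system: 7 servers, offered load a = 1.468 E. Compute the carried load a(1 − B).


B(7,1.468) = 0.0006717 (Erlang-B)
Carried load = a(1 − B) = 1.468·(1 − 0.0006717) = 1.468·0.999328 = 1.4670 E

Final: 1.4670 Erlangs


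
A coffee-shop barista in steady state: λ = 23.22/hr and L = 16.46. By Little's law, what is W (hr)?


W = L/λ = 16.46/23.22 = 0.7089 hr

Final: 0.7089 hr


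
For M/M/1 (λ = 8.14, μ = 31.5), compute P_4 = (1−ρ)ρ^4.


ρ = 8.14/31.5 = 0.2584
P_n = (1−ρ)·ρ^n = (1 − 0.2584)·0.2584^4 = 0.7416·0.004459 = 0.003307

Final: 0.003307


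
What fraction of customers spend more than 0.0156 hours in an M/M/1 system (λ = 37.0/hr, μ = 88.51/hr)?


W ~ Exponential(μ−λ) for M/M/1.
μ − λ = 88.51 − 37.0 = 51.5100
P(W > t) = e^{−(μ−λ)t} = e^{−0.8036} = 0.447734

Final: 0.447734


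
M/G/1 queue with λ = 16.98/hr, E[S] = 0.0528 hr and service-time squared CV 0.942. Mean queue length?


ρ = λ·E[S] = 16.98·0.0528 = 0.8965
Lq = ρ²(1+C_s²)/(2(1−ρ)) = 0.8038·(1+0.942)/(2·0.1035)
= 0.8038·1.9420/0.2069 = 7.54409

Final: 7.54409


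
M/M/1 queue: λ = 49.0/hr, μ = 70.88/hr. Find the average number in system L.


ρ = λ/μ = 49.0/70.88 = 0.6913
L = ρ/(1−ρ) = 0.6913/(1 − 0.6913) = 0.6913/0.3087 = 2.2395

Final: 2.2395


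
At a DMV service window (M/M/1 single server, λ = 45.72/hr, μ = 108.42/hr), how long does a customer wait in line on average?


ρ = 45.72/108.42 = 0.4217
Wq = ρ/(μ−λ) = 0.4217/(108.42 − 45.72) = 0.4217/62.70 = 0.006726 hr

Final: 0.006726 hr


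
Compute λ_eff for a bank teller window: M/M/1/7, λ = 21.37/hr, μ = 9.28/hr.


ρ = 2.3028; P_K = (1−ρ)ρ^7/(1−ρ^8) = 0.566463
λ_eff = λ(1 − P_K) = 21.37·(1 − 0.566463) = 21.37·0.433537 = 9.2647 /hr

Final: 9.2647 /hr


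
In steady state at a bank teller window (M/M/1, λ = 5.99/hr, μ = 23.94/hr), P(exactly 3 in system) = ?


ρ = 5.99/23.94 = 0.2502
P_n = (1−ρ)·ρ^n = (1 − 0.2502)·0.2502^3 = 0.7498·0.015664 = 0.011745

Final: 0.011745


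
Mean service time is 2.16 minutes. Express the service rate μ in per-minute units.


μ = 1/(service time) in consistent units.
1 minute = 1 min, so μ = 1/2.16 = 0.4630 per minute

Final: 0.4630 /min


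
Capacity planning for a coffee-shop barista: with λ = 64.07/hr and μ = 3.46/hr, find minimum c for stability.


Stability requires cμ > λ ⇔ c > λ/μ.
λ/μ = 64.07/3.46 = 18.5173
Minimum integer c = ⌊18.5173⌋ + 1 = 19
Check: 19·3.46 = 65.74 > 64.07, while 18·3.46 = 62.28 ≤ 64.07

Final: 19 servers


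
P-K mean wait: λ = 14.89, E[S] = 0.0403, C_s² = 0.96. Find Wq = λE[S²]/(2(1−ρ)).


ρ = λ·E[S] = 14.89·0.0403 = 0.6001
E[S²] = E[S]²(1+C_s²) = 0.0403²·(1+0.96) = 0.003183
Wq = λ·E[S²]/(2(1−ρ)) = 14.89·0.003183/(2·0.3999) = 0.05926 hr

Final: 0.05926 hr


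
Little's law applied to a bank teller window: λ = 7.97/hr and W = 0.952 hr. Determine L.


L = λW = 7.97·0.952 = 7.5874

Final: 7.5874


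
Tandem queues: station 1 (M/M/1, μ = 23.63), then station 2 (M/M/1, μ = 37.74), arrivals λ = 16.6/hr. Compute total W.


Each node sees arrival rate λ = 16.6/hr (tandem ⇒ throughput preserved).
W₁ = 1/(μ₁−λ) = 1/(23.63−16.6) = 0.14225 hr
W₂ = 1/(μ₂−λ) = 1/(37.74−16.6) = 0.04730 hr
W_total = W₁ + W₂ = 0.14225 + 0.04730 = 0.18955 hr

Final: 0.18955 hr


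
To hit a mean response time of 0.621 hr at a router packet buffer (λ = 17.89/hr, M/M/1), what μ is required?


W = 1/(μ−λ) ⇒ μ − λ = 1/W = 1/0.621 = 1.6103
μ = λ + 1/W = 17.89 + 1.6103 = 19.5003 per hr

Final: 19.5003 /hr


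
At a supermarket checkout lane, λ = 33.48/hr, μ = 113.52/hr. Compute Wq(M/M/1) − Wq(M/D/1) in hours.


ρ = 33.48/113.52 = 0.2949
Wq(M/M/1) = ρ/(μ−λ) = 0.2949/80.04 = 0.003685 hr
Wq(M/D/1) = ρ/(2(μ−λ)) = 0.001842 hr
Savings = 0.003685 − 0.001842 = 0.001842 hr

Final: 0.001842 hr


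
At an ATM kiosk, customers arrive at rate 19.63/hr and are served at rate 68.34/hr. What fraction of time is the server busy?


ρ = λ/μ = 19.63/68.34 = 0.2872

Final: 0.2872


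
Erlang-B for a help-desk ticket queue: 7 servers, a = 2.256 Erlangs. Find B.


B(c,a) = (a^c/c!) / Σ_{k=0}^{c} a^k/k!
a^7/7! = 0.059012
Σ terms (k=0..7): 1.00000 + 2.25600 + 2.54477 + 1.91367 + 1.07931 + 0.48698 + 0.18311 + 0.05901 = 9.522843
B = 0.059012/9.522843 = 0.006197

Final: 0.006197


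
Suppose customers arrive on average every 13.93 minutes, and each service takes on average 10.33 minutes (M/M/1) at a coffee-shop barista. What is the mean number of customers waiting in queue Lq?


λ = 60/13.93 = 4.3073 /hr
μ = 60/10.33 = 5.8083 /hr
ρ = λ/μ = 4.3073/5.8083 = 0.7416
Lq = ρ²/(1−ρ) = 0.5499/0.2584 = 2.1279

Final: 2.1279


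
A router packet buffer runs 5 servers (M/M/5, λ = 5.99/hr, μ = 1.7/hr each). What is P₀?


a = λ/μ = 5.99/1.7 = 3.5235; ρ = a/c = 0.7047
Σ_{k=0}^{4} a^k/k! (terms k=0..4) = 1.00000 + 3.52353 + 6.20763 + 7.29092 + 6.42244 = 24.44453
Tail: a^5/(5!(1−ρ)) = 543.11213/(120·0.2953) = 15.32687
P₀ = 1/(24.44453 + 15.32687) = 1/39.77140 = 0.025144

Final: 0.025144


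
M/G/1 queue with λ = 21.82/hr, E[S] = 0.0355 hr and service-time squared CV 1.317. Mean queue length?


ρ = λ·E[S] = 21.82·0.0355 = 0.7746
Lq = ρ²(1+C_s²)/(2(1−ρ)) = 0.6000·(1+1.317)/(2·0.2254)
= 0.6000·2.3170/0.4508 = 3.08409

Final: 3.08409


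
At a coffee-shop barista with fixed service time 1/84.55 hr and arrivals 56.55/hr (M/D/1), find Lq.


ρ = 56.55/84.55 = 0.6688
M/D/1: Lq = ρ²/(2(1−ρ)) = 0.4473/(2·0.3312) = 0.67540

Final: 0.67540


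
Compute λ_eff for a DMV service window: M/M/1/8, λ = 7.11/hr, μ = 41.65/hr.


ρ = 0.1707; P_K = (1−ρ)ρ^8/(1−ρ^9) = 0.0000005981
λ_eff = λ(1 − P_K) = 7.11·(1 − 0.0000005981) = 7.11·0.999999 = 7.1100 /hr

Final: 7.1100 /hr


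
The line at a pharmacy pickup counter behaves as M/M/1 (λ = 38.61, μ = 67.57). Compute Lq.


ρ = 38.61/67.57 = 0.5714
Lq = ρ²/(1−ρ) = 0.3265/0.4286 = 0.7618

Final: 0.7618


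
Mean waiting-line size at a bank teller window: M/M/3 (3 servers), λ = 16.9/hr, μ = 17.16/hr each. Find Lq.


a = λ/μ = 0.9848; ρ = a/3 = 0.3283
P₀ = 0.369437
Lq = P₀·a^c·ρ / (c!·(1−ρ)²) = 0.369437·0.95523·0.3283/(6·0.45120)
= 0.04279

Final: 0.04279


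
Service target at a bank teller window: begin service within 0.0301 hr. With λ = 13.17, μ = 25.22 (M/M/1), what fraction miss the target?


ρ = 13.17/25.22 = 0.5222
P(Wq > t) = ρ·e^{−(μ−λ)t} = 0.5222·e^{−0.3627}
= 0.5222·0.695792 = 0.363346

Final: 0.363346


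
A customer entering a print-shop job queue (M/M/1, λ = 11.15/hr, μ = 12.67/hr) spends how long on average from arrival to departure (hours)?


W = 1/(μ−λ) = 1/(12.67 − 11.15) = 1/1.52 = 0.6579 hr

Final: 0.6579 hr


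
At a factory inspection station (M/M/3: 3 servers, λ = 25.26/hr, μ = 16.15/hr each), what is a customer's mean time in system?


a = 1.5641; ρ = 0.5214; P₀ = 0.195326
Lq = P₀·a^c·ρ/(c!(1−ρ)²) = 0.28348
Wq = Lq/λ = 0.28348/25.26 = 0.01122 hr
W = Wq + 1/μ = 0.01122 + 0.06192 = 0.07314 hr

Final: 0.07314 hr


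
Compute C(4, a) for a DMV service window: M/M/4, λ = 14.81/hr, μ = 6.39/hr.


a = λ/μ = 2.3177; ρ = a/4 = 0.5794
P₀ = 0.091432 (from M/M/c formula)
C(c,a) = [a^c/(c!(1−ρ))]·P₀ = [28.85472/(24·0.4206)]·0.091432
= 2.85863·0.091432 = 0.261370

Final: 0.261370


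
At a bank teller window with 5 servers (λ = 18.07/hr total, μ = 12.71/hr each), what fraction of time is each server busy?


ρ = λ/(cμ) = 18.07/(5·12.71) = 18.07/63.55 = 0.2843

Final: 0.2843


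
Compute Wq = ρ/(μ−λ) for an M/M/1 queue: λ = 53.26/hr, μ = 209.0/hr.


ρ = 53.26/209.0 = 0.2548
Wq = ρ/(μ−λ) = 0.2548/(209.0 − 53.26) = 0.2548/155.74 = 0.001636 hr

Final: 0.001636 hr


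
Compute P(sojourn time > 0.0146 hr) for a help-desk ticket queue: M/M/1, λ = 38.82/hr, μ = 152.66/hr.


W ~ Exponential(μ−λ) for M/M/1.
μ − λ = 152.66 − 38.82 = 113.8400
P(W > t) = e^{−(μ−λ)t} = e^{−1.6621} = 0.189747

Final: 0.189747


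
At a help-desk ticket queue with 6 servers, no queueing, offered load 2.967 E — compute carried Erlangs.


B(6,2.967) = 0.050360 (Erlang-B)
Carried load = a(1 − B) = 2.967·(1 − 0.050360) = 2.967·0.949640 = 2.8176 E

Final: 2.8176 Erlangs


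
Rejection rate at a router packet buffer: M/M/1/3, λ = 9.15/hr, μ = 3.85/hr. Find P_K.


ρ = λ/μ = 9.15/3.85 = 2.3766
P_K = (1−ρ)ρ^K/(1−ρ^(K+1)) = (-1.3766·13.423974)/(1 − 31.903730)
= -18.479756/-30.903730 = 0.597978

Final: 0.597978


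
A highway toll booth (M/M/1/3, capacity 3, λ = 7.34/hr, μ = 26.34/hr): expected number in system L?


ρ = 7.34/26.34 = 0.2787
L = ρ[1 − (K+1)ρ^K + Kρ^(K+1)] / [(1−ρ)(1−ρ^(K+1))]
Numerator: 0.2787·(1 − 4·0.021639 + 3·0.006030) = 0.259584
Denominator: (0.7213)·(0.993970) = 0.716987
L = 0.259584/0.716987 = 0.3620

Final: 0.3620


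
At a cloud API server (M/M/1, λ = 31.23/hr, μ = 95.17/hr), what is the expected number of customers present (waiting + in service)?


ρ = λ/μ = 31.23/95.17 = 0.3281
L = ρ/(1−ρ) = 0.3281/(1 − 0.3281) = 0.3281/0.6719 = 0.4884

Final: 0.4884


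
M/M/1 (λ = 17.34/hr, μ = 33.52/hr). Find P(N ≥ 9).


ρ = 17.34/33.52 = 0.5173
P(N ≥ n) = ρ^n = 0.5173^9 = 0.002653

Final: 0.002653


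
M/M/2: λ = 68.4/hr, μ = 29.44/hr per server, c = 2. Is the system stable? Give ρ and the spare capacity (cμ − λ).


Total capacity cμ = 2·29.44 = 58.88/hr
ρ = λ/(cμ) = 68.4/58.88 = 1.1617
Stable ⇔ ρ < 1: NO
Spare capacity = cμ − λ = 58.88 − 68.4 = -9.52/hr

Final: ρ = 1.1617; unstable; margin = -9.52/hr


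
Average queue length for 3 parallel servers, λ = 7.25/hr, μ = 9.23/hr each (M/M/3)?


a = λ/μ = 0.7855; ρ = a/3 = 0.2618
P₀ = 0.453845
Lq = P₀·a^c·ρ / (c!·(1−ρ)²) = 0.453845·0.48463·0.2618/(6·0.54490)
= 0.01761

Final: 0.01761


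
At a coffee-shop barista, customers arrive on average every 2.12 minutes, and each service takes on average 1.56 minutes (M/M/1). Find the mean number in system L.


λ = 60/2.12 = 28.3019 /hr
μ = 60/1.56 = 38.4615 /hr
ρ = λ/μ = 28.3019/38.4615 = 0.7358
L = ρ/(1−ρ) = 0.7358/0.2642 = 2.7857

Final: 2.7857


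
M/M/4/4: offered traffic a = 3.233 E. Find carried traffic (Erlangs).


B(4,3.233) = 0.231738 (Erlang-B)
Carried load = a(1 − B) = 3.233·(1 − 0.231738) = 3.233·0.768262 = 2.4838 E

Final: 2.4838 Erlangs


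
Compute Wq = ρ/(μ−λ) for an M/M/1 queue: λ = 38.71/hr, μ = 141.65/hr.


ρ = 38.71/141.65 = 0.2733
Wq = ρ/(μ−λ) = 0.2733/(141.65 − 38.71) = 0.2733/102.94 = 0.002655 hr

Final: 0.002655 hr


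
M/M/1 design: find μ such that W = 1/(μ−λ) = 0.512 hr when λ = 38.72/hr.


W = 1/(μ−λ) ⇒ μ − λ = 1/W = 1/0.512 = 1.9531
μ = λ + 1/W = 38.72 + 1.9531 = 40.6731 per hr

Final: 40.6731 /hr


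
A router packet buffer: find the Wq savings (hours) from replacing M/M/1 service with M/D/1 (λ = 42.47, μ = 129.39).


ρ = 42.47/129.39 = 0.3282
Wq(M/M/1) = ρ/(μ−λ) = 0.3282/86.92 = 0.003776 hr
Wq(M/D/1) = ρ/(2(μ−λ)) = 0.001888 hr
Savings = 0.003776 − 0.001888 = 0.001888 hr

Final: 0.001888 hr


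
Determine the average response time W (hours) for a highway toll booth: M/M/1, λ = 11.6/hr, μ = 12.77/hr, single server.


W = 1/(μ−λ) = 1/(12.77 − 11.6) = 1/1.17 = 0.8547 hr

Final: 0.8547 hr


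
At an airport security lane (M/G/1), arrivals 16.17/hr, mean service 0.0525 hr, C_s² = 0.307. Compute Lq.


ρ = λ·E[S] = 16.17·0.0525 = 0.8489
Lq = ρ²(1+C_s²)/(2(1−ρ)) = 0.7207·(1+0.307)/(2·0.1511)
= 0.7207·1.3070/0.3021 = 3.11739

Final: 3.11739


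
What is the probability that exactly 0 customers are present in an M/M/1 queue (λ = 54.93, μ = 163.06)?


ρ = 54.93/163.06 = 0.3369
P_n = (1−ρ)·ρ^n = (1 − 0.3369)·0.3369^0 = 0.6631·1.000000 = 0.663130

Final: 0.663130


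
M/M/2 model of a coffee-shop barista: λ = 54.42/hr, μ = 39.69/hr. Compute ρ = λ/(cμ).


ρ = λ/(cμ) = 54.42/(2·39.69) = 54.42/79.38 = 0.6856

Final: 0.6856


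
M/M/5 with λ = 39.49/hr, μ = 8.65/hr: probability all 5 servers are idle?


a = λ/μ = 39.49/8.65 = 4.5653; ρ = a/c = 0.9131
Σ_{k=0}^{4} a^k/k! (terms k=0..4) = 1.00000 + 4.56532 + 10.42106 + 15.85849 + 18.09976 = 49.94463
Tail: a^5/(5!(1−ρ)) = 1983.14802/(120·0.08694) = 190.09564
P₀ = 1/(49.94463 + 190.09564) = 1/240.04027 = 0.004166

Final: 0.004166


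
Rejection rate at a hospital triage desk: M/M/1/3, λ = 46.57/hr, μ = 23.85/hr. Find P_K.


ρ = λ/μ = 46.57/23.85 = 1.9526
P_K = (1−ρ)ρ^K/(1−ρ^(K+1)) = (-0.9526·7.444809)/(1 − 14.536887)
= -7.092078/-13.536887 = 0.523908

Final: 0.523908


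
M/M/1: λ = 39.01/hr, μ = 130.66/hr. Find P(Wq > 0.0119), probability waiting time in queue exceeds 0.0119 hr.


ρ = 39.01/130.66 = 0.2986
P(Wq > t) = ρ·e^{−(μ−λ)t} = 0.2986·e^{−1.0906}
= 0.2986·0.336003 = 0.100317

Final: 0.100317


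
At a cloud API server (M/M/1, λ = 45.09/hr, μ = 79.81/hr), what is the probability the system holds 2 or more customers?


ρ = 45.09/79.81 = 0.5650
P(N ≥ n) = ρ^n = 0.5650^2 = 0.319187

Final: 0.319187


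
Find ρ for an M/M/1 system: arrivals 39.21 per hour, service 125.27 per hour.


ρ = λ/μ = 39.21/125.27 = 0.3130

Final: 0.3130


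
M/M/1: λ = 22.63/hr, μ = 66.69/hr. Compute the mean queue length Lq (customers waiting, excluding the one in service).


ρ = 22.63/66.69 = 0.3393
Lq = ρ²/(1−ρ) = 0.1151/0.6607 = 0.1743

Final: 0.1743


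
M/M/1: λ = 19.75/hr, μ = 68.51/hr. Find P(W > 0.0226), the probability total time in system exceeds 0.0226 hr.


W ~ Exponential(μ−λ) for M/M/1.
μ − λ = 68.51 − 19.75 = 48.7600
P(W > t) = e^{−(μ−λ)t} = e^{−1.1020} = 0.332214

Final: 0.332214


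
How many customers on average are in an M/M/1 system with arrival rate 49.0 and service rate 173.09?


ρ = λ/μ = 49.0/173.09 = 0.2831
L = ρ/(1−ρ) = 0.2831/(1 − 0.2831) = 0.2831/0.7169 = 0.3949

Final: 0.3949


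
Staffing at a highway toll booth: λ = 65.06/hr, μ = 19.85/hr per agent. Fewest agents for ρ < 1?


Stability requires cμ > λ ⇔ c > λ/μ.
λ/μ = 65.06/19.85 = 3.2776
Minimum integer c = ⌊3.2776⌋ + 1 = 4
Check: 4·19.85 = 79.40 > 65.06, while 3·19.85 = 59.55 ≤ 65.06

Final: 4 servers


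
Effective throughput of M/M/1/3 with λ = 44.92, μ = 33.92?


ρ = 1.3243; P_K = (1−ρ)ρ^3/(1−ρ^4) = 0.362858
λ_eff = λ(1 − P_K) = 44.92·(1 − 0.362858) = 44.92·0.637142 = 28.6204 /hr

Final: 28.6204 /hr


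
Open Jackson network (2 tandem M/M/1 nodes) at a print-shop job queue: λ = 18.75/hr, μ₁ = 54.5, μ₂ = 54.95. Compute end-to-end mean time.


Each node sees arrival rate λ = 18.75/hr (tandem ⇒ throughput preserved).
W₁ = 1/(μ₁−λ) = 1/(54.5−18.75) = 0.02797 hr
W₂ = 1/(μ₂−λ) = 1/(54.95−18.75) = 0.02762 hr
W_total = W₁ + W₂ = 0.02797 + 0.02762 = 0.05560 hr

Final: 0.05560 hr


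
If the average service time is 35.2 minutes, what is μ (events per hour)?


μ = 1/(service time) in consistent units.
1 hour = 60 min, so μ = 60/35.2 = 1.7045 per hour

Final: 1.7045 /hr


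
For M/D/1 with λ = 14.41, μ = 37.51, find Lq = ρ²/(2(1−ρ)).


ρ = 14.41/37.51 = 0.3842
M/D/1: Lq = ρ²/(2(1−ρ)) = 0.1476/(2·0.6158) = 0.11982

Final: 0.11982


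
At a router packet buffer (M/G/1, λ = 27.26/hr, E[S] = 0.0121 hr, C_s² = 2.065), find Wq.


ρ = λ·E[S] = 27.26·0.0121 = 0.3298
E[S²] = E[S]²(1+C_s²) = 0.0121²·(1+2.065) = 0.0004487
Wq = λ·E[S²]/(2(1−ρ)) = 27.26·0.0004487/(2·0.6702) = 0.009127 hr

Final: 0.009127 hr


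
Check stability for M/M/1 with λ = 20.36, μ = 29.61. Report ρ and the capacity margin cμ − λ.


Total capacity cμ = 1·29.61 = 29.61/hr
ρ = λ/(cμ) = 20.36/29.61 = 0.6876
Stable ⇔ ρ < 1: YES
Spare capacity = cμ − λ = 29.61 − 20.36 = 9.25/hr

Final: ρ = 0.6876; stable; margin = 9.25/hr


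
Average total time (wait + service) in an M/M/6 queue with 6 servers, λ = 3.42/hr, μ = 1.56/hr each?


a = 2.1923; ρ = 0.3654; P₀ = 0.111371
Lq = P₀·a^c·ρ/(c!(1−ρ)²) = 0.01558
Wq = Lq/λ = 0.01558/3.42 = 0.004556 hr
W = Wq + 1/μ = 0.004556 + 0.64103 = 0.64558 hr

Final: 0.64558 hr


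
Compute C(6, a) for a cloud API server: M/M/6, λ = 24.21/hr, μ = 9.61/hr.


a = λ/μ = 2.5193; ρ = a/6 = 0.4199
P₀ = 0.080043 (from M/M/c formula)
C(c,a) = [a^c/(c!(1−ρ))]·P₀ = [255.63977/(720·0.5801)]·0.080043
= 0.61203·0.080043 = 0.048989

Final: 0.048989


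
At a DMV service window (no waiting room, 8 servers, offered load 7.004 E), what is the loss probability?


B(c,a) = (a^c/c!) / Σ_{k=0}^{c} a^k/k!
a^8/8! = 143.631130
Σ terms (k=0..8): 1.00000 + 7.00400 + 24.52801 + 57.26472 + 100.27053 + 140.45896 + 163.96242 + 164.05612 + 143.63113 = 802.175886
B = 143.631130/802.175886 = 0.179052

Final: 0.179052


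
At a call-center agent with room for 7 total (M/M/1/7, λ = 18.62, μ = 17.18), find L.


ρ = 18.62/17.18 = 1.0838
L = ρ[1 − (K+1)ρ^K + Kρ^(K+1)] / [(1−ρ)(1−ρ^(K+1))]
Numerator: 1.0838·(1 − 8·1.756692 + 7·1.903935) = 0.296977
Denominator: (-0.08382)·(-0.903935) = 0.075766
L = 0.296977/0.075766 = 3.9196

Final: 3.9196


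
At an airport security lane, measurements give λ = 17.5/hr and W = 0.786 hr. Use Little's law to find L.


L = λW = 17.5·0.786 = 13.7550

Final: 13.7550


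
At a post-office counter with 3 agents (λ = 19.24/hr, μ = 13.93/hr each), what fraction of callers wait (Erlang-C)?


a = λ/μ = 1.3812; ρ = a/3 = 0.4604
P₀ = 0.241029 (from M/M/c formula)
C(c,a) = [a^c/(c!(1−ρ))]·P₀ = [2.63489/(6·0.5396)]·0.241029
= 0.81384·0.241029 = 0.196158

Final: 0.196158


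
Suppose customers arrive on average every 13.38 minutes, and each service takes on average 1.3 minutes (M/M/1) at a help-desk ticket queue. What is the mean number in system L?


λ = 60/13.38 = 4.4843 /hr
μ = 60/1.3 = 46.1538 /hr
ρ = λ/μ = 4.4843/46.1538 = 0.09716
L = ρ/(1−ρ) = 0.09716/0.9028 = 0.1076

Final: 0.1076


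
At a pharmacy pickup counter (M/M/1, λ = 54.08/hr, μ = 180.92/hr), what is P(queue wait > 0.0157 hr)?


ρ = 54.08/180.92 = 0.2989
P(Wq > t) = ρ·e^{−(μ−λ)t} = 0.2989·e^{−1.9914}
= 0.2989·0.136506 = 0.040804

Final: 0.040804


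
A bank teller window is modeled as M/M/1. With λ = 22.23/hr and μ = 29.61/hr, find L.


ρ = λ/μ = 22.23/29.61 = 0.7508
L = ρ/(1−ρ) = 0.7508/(1 − 0.7508) = 0.7508/0.2492 = 3.0122

Final: 3.0122


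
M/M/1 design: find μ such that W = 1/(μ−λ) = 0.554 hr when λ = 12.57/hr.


W = 1/(μ−λ) ⇒ μ − λ = 1/W = 1/0.554 = 1.8051
μ = λ + 1/W = 12.57 + 1.8051 = 14.3751 per hr

Final: 14.3751 /hr


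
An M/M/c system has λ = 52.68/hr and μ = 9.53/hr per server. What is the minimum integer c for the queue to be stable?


Stability requires cμ > λ ⇔ c > λ/μ.
λ/μ = 52.68/9.53 = 5.5278
Minimum integer c = ⌊5.5278⌋ + 1 = 6
Check: 6·9.53 = 57.18 > 52.68, while 5·9.53 = 47.65 ≤ 52.68

Final: 6 servers


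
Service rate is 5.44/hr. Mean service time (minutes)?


Mean service time = 1/μ = 1/5.44 hour = 0.18382 hour
In minutes: 0.18382 × 60 = 11.0294 min

Final: 11.0294 min


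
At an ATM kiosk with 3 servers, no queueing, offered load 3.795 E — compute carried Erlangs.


B(3,3.795) = 0.431611 (Erlang-B)
Carried load = a(1 − B) = 3.795·(1 − 0.431611) = 3.795·0.568389 = 2.1570 E

Final: 2.1570 Erlangs
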